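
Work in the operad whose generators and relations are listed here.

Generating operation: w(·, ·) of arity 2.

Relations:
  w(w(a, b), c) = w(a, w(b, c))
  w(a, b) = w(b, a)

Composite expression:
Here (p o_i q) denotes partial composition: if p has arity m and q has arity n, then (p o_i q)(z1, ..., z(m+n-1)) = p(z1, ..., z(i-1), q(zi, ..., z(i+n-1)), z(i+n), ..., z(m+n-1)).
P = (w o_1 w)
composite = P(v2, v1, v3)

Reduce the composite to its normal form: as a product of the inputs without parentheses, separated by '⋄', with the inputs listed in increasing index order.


v1 ⋄ v2 ⋄ v3


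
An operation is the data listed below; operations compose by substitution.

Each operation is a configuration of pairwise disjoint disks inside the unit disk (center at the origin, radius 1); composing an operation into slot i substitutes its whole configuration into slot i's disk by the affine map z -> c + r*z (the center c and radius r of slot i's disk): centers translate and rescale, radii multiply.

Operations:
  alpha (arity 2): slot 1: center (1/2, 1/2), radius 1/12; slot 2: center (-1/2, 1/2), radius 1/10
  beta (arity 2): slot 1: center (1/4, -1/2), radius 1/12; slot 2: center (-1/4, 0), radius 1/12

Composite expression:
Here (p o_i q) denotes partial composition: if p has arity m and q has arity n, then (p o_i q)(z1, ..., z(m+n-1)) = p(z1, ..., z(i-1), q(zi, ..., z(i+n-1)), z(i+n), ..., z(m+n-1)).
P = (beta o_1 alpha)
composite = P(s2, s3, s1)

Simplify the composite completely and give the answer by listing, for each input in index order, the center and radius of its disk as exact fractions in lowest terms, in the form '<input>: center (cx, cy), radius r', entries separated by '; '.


s1: center (-1/4, 0), radius 1/12; s2: center (7/24, -11/24), radius 1/144; s3: center (5/24, -11/24), radius 1/120

Affine substitution under beta: radii multiply and s-centers shift.
tracing s2 down its 2-map path: center (7/24, -11/24), radius 1/144
tracing s3 down its 2-map path: center (5/24, -11/24), radius 1/120
tracing s1 down its 1-map path: center (-1/4, 0), radius 1/12


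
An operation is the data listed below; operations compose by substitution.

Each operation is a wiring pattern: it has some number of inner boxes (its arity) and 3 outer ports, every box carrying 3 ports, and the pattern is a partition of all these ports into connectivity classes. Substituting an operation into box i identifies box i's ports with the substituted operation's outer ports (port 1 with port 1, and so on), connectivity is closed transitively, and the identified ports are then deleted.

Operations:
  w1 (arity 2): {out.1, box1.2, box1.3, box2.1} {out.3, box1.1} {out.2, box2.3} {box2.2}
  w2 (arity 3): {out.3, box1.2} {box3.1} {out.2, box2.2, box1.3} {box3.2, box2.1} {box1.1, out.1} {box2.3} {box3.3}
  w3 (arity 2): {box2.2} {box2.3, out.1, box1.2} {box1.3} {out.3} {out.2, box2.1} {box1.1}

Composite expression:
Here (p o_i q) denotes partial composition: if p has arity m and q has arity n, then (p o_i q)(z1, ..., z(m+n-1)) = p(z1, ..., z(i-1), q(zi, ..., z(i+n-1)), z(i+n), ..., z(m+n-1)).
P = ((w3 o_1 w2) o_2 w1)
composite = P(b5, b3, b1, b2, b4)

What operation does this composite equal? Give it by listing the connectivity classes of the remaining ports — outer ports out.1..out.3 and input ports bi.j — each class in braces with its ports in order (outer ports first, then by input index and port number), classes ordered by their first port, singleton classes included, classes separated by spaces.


{out.1, b1.3, b4.3, b5.3} {out.2, b4.1} {out.3} {b1.1, b2.2, b3.2, b3.3} {b1.2} {b2.1} {b2.3} {b3.1} {b4.2} {b5.1} {b5.2}

Connectivity passes through glued w3-boundaries; trace each wire chain.
w1 over (b3, b1) gives {out.1, b1.1, b3.2, b3.3} {out.2, b1.3} {out.3, b3.1} {b1.2}, out.j being that stage's outer ports
w2 over (b5, b3, b1, b2) gives {out.1, b5.1} {out.2, b1.3, b5.3} {out.3, b5.2} {b1.1, b2.2, b3.2, b3.3} {b1.2} {b2.1} {b2.3} {b3.1}, out.j being that stage's outer ports
w3 over (b5, b3, b1, b2, b4) gives {out.1, b1.3, b4.3, b5.3} {out.2, b4.1} {out.3} {b1.1, b2.2, b3.2, b3.3} {b1.2} {b2.1} {b2.3} {b3.1} {b4.2} {b5.1} {b5.2}, out.j being that stage's outer ports


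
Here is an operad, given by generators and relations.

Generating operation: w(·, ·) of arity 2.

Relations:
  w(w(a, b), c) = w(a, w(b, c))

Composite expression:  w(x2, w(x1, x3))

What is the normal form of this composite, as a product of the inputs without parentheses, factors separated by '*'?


x2 * x1 * x3

Key point: w is associative — brackets drop, the x-order remains.
w(x1, x3) linearizes to x1 * x3
w(x2, w(x1, x3)) linearizes to x2 * x1 * x3


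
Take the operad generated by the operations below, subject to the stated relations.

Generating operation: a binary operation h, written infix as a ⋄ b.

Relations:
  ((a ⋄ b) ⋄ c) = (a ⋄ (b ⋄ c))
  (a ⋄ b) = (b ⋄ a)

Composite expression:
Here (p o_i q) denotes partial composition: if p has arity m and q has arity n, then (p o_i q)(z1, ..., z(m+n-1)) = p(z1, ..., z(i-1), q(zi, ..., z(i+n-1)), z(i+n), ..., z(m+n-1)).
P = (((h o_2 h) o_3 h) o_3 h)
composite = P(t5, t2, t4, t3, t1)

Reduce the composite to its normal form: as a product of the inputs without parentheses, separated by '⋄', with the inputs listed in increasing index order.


t1 ⋄ t2 ⋄ t3 ⋄ t4 ⋄ t5

Key point: h commutes, so take the t-inputs in any fixed order.
(t4 ⋄ t3) collapses to t4 ⋄ t3
((t4 ⋄ t3) ⋄ t1) collapses to t4 ⋄ t3 ⋄ t1
(t2 ⋄ ((t4 ⋄ t3) ⋄ t1)) collapses to t2 ⋄ t4 ⋄ t3 ⋄ t1
(t5 ⋄ (t2 ⋄ ((t4 ⋄ t3) ⋄ t1))) collapses to t5 ⋄ t2 ⋄ t4 ⋄ t3 ⋄ t1
rearranged into index order: t1 ⋄ t2 ⋄ t3 ⋄ t4 ⋄ t5


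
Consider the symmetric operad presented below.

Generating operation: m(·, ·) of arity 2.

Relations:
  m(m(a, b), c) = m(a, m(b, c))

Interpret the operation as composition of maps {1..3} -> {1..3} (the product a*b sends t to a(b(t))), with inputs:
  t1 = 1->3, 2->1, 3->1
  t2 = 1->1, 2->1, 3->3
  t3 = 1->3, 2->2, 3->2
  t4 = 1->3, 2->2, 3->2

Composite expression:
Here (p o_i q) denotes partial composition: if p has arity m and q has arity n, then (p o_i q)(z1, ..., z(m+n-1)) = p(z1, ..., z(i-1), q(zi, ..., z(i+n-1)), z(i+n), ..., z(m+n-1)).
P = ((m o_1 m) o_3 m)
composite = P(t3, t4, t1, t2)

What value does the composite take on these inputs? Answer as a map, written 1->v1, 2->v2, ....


1->2, 2->2, 3->2

m(t3, t4) = 1->2, 2->2, 3->2
m(t1, t2) = 1->3, 2->3, 3->1
m(m(t3, t4), m(t1, t2)) = 1->2, 2->2, 3->2


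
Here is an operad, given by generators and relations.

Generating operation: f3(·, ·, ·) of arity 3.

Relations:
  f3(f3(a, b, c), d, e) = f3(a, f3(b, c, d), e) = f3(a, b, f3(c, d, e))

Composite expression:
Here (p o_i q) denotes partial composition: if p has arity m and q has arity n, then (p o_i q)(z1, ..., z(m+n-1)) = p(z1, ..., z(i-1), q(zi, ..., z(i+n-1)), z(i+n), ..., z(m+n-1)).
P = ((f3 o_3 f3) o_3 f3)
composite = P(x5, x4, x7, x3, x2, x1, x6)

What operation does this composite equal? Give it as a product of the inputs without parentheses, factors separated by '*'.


x5 * x4 * x7 * x3 * x2 * x1 * x6

Associativity of f3 dissolves the nesting; only the x-input order survives.
f3(x7, x3, x2) collapses to x7 * x3 * x2
f3(f3(x7, x3, x2), x1, x6) collapses to x7 * x3 * x2 * x1 * x6
f3(x5, x4, f3(f3(x7, x3, x2), x1, x6)) collapses to x5 * x4 * x7 * x3 * x2 * x1 * x6


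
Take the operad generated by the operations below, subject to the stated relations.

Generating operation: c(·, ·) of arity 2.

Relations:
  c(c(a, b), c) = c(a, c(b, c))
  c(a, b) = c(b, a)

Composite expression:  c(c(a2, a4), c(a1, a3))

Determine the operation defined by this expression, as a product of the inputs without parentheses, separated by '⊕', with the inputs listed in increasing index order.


a1 ⊕ a2 ⊕ a3 ⊕ a4

Shape and order are irrelevant to c; the a-input set decides.
c(a2, a4) linearizes to a2 ⊕ a4
c(a1, a3) linearizes to a1 ⊕ a3
c(c(a2, a4), c(a1, a3)) linearizes to a2 ⊕ a4 ⊕ a1 ⊕ a3
putting the inputs in ascending order: a1 ⊕ a2 ⊕ a3 ⊕ a4


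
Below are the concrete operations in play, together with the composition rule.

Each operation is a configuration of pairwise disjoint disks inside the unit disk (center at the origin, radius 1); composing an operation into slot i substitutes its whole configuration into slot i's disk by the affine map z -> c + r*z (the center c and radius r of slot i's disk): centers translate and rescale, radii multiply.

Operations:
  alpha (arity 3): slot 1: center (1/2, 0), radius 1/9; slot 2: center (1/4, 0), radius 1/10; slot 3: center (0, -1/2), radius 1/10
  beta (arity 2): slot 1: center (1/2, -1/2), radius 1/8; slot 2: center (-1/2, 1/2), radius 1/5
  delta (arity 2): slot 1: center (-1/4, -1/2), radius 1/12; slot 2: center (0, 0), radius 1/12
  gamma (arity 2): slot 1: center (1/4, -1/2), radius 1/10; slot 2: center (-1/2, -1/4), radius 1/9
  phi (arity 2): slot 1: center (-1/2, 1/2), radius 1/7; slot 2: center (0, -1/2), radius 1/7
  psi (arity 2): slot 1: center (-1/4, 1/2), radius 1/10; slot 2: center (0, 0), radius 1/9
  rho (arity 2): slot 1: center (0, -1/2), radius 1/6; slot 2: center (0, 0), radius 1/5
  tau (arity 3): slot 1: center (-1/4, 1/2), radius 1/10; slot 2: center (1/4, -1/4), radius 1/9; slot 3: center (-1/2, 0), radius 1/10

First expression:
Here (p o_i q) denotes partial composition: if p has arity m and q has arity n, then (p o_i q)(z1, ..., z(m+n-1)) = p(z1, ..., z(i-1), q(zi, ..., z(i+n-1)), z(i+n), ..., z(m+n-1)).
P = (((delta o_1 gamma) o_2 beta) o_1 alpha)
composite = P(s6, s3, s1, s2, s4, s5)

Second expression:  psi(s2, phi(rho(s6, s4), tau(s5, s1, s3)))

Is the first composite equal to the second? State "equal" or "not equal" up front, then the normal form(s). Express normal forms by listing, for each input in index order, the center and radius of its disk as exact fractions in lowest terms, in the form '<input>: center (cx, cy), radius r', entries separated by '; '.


not equal: they reduce to s1: center (-11/48, -131/240), radius 1/1200; s2: center (-31/108, -227/432), radius 1/864; s3: center (-109/480, -13/24), radius 1/1200; s4: center (-8/27, -223/432), radius 1/540; s5: center (0, 0), radius 1/12; s6: center (-9/40, -13/24), radius 1/1080 and s1: center (1/252, -5/84), radius 1/567; s2: center (-1/4, 1/2), radius 1/10; s3: center (-1/126, -1/18), radius 1/630; s4: center (-1/18, 1/18), radius 1/315; s5: center (-1/252, -1/21), radius 1/630; s6: center (-1/18, 1/21), radius 1/378

Reducing the first expression gives s1: center (-11/48, -131/240), radius 1/1200; s2: center (-31/108, -227/432), radius 1/864; s3: center (-109/480, -13/24), radius 1/1200; s4: center (-8/27, -223/432), radius 1/540; s5: center (0, 0), radius 1/12; s6: center (-9/40, -13/24), radius 1/1080
Reducing the second expression gives s1: center (1/252, -5/84), radius 1/567; s2: center (-1/4, 1/2), radius 1/10; s3: center (-1/126, -1/18), radius 1/630; s4: center (-1/18, 1/18), radius 1/315; s5: center (-1/252, -1/21), radius 1/630; s6: center (-1/18, 1/21), radius 1/378
Distinct normal forms: not equal.


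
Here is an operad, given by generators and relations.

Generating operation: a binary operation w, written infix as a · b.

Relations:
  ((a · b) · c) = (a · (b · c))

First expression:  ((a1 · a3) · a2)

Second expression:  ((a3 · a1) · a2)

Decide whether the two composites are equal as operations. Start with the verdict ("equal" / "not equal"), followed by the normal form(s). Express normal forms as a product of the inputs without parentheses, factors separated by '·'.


not equal; the first gives a1 · a3 · a2 and the second a3 · a1 · a2

The first expression reduces to a1 · a3 · a2
The second expression reduces to a3 · a1 · a2
The normal forms differ: not equal.


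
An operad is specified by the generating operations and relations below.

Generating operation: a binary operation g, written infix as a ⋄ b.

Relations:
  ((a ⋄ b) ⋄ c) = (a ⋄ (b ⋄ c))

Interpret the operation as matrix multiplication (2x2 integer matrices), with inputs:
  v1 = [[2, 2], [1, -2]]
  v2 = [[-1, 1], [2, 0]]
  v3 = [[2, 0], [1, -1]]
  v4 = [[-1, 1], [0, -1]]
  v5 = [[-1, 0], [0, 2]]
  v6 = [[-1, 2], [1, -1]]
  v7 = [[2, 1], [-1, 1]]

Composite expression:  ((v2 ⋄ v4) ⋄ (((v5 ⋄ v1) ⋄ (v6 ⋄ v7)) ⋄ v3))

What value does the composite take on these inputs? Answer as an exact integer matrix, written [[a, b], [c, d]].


(v2 ⋄ v4) = [[1, -2], [-2, 2]]
(v5 ⋄ v1) = [[-2, -2], [2, -4]]
(v6 ⋄ v7) = [[-4, 1], [3, 0]]
((v5 ⋄ v1) ⋄ (v6 ⋄ v7)) = [[2, -2], [-20, 2]]
(((v5 ⋄ v1) ⋄ (v6 ⋄ v7)) ⋄ v3) = [[2, 2], [-38, -2]]
((v2 ⋄ v4) ⋄ (((v5 ⋄ v1) ⋄ (v6 ⋄ v7)) ⋄ v3)) = [[78, 6], [-80, -8]]

[[78, 6], [-80, -8]]


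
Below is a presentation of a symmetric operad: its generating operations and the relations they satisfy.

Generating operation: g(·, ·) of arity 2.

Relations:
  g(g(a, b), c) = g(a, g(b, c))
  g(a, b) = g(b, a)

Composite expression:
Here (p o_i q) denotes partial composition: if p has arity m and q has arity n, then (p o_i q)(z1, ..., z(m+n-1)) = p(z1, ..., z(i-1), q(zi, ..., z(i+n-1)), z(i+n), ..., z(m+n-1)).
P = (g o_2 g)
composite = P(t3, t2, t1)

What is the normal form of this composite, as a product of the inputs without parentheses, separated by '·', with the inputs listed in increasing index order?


Shape and order are irrelevant to g; the t-input set decides.
g(t2, t1) linearizes to t2 · t1
g(t3, g(t2, t1)) linearizes to t3 · t2 · t1
putting the inputs in ascending order: t1 · t2 · t3

t1 · t2 · t3


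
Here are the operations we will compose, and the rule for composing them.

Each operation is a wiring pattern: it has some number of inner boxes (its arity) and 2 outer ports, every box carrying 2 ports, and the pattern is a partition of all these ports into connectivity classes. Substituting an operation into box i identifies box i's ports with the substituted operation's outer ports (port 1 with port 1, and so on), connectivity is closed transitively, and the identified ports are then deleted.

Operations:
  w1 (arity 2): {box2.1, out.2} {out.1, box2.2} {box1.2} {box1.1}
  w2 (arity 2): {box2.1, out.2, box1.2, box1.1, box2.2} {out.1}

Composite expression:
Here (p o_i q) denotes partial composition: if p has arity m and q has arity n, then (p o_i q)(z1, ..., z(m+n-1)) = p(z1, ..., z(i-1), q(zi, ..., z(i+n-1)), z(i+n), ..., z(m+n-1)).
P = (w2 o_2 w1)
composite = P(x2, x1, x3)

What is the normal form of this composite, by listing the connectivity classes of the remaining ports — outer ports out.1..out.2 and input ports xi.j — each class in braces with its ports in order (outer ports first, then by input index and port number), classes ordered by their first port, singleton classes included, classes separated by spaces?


{out.1} {out.2, x2.1, x2.2, x3.1, x3.2} {x1.1} {x1.2}

Reachability decides: close wires over w2-identified ports.
w1 over (x1, x3) gives {out.1, x3.2} {out.2, x3.1} {x1.1} {x1.2}, out.j being that stage's outer ports
w2 over (x2, x1, x3) gives {out.1} {out.2, x2.1, x2.2, x3.1, x3.2} {x1.1} {x1.2}, out.j being that stage's outer ports


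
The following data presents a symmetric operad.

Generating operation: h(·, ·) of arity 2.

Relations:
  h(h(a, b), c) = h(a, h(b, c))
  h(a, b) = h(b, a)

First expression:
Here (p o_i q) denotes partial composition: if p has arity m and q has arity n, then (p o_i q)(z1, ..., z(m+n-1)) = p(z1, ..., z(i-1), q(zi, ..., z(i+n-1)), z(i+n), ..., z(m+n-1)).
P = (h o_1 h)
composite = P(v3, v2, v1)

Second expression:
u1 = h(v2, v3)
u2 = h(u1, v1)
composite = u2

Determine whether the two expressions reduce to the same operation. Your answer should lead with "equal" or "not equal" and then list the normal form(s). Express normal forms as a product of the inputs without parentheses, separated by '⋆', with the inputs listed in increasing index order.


equal — both sides give v1 ⋆ v2 ⋆ v3

The first expression reduces to v1 ⋆ v2 ⋆ v3
The second expression reduces to v1 ⋆ v2 ⋆ v3
The forms coincide; equal.


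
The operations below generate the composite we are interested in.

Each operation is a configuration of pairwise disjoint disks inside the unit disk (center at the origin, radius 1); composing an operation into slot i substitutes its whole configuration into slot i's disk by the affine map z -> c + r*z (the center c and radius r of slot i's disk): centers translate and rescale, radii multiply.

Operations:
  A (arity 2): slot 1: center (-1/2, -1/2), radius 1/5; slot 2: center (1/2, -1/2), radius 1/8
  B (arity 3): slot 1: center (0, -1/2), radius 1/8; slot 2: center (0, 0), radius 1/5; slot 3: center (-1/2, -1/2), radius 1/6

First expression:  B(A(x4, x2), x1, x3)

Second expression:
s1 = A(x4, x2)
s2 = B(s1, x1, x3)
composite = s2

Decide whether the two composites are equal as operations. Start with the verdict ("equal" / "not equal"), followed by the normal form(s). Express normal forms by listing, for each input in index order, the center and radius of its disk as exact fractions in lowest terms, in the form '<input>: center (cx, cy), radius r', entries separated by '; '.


equal; both compose to x1: center (0, 0), radius 1/5; x2: center (1/16, -9/16), radius 1/64; x3: center (-1/2, -1/2), radius 1/6; x4: center (-1/16, -9/16), radius 1/40

In normal form, the first expression is x1: center (0, 0), radius 1/5; x2: center (1/16, -9/16), radius 1/64; x3: center (-1/2, -1/2), radius 1/6; x4: center (-1/16, -9/16), radius 1/40
In normal form, the second expression is x1: center (0, 0), radius 1/5; x2: center (1/16, -9/16), radius 1/64; x3: center (-1/2, -1/2), radius 1/6; x4: center (-1/16, -9/16), radius 1/40
The forms coincide; equal.


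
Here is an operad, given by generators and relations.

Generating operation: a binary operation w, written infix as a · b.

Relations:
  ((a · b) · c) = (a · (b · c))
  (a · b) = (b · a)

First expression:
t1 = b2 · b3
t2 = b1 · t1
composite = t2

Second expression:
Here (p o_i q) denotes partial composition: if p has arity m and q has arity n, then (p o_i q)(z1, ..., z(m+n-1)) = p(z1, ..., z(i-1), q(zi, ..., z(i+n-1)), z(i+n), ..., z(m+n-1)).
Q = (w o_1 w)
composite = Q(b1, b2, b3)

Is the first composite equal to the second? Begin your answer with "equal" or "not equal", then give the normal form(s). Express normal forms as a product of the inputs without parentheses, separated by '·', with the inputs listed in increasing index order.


equal: each reduces to b1 · b2 · b3

Normal form of the first expression: b1 · b2 · b3
Normal form of the second expression: b1 · b2 · b3
Both agree, so they are equal.


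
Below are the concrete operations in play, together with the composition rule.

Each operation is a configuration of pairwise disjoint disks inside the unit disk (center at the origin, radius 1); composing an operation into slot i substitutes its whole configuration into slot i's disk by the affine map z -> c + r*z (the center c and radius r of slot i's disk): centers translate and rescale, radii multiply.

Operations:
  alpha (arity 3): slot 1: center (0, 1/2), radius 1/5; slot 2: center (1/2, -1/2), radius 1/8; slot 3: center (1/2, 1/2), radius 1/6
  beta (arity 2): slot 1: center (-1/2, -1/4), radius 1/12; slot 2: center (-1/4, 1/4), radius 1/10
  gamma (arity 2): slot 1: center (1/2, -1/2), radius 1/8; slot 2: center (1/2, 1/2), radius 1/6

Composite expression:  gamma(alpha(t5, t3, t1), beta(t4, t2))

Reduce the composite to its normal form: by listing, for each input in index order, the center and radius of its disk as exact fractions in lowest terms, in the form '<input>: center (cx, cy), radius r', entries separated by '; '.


Affine substitution under gamma: radii multiply and t-centers shift.
input t5: composing its 2 substitution steps yields center (1/2, -7/16), radius 1/40
input t3: composing its 2 substitution steps yields center (9/16, -9/16), radius 1/64
input t1: composing its 2 substitution steps yields center (9/16, -7/16), radius 1/48
input t4: composing its 2 substitution steps yields center (5/12, 11/24), radius 1/72
input t2: composing its 2 substitution steps yields center (11/24, 13/24), radius 1/60

t1: center (9/16, -7/16), radius 1/48; t2: center (11/24, 13/24), radius 1/60; t3: center (9/16, -9/16), radius 1/64; t4: center (5/12, 11/24), radius 1/72; t5: center (1/2, -7/16), radius 1/40


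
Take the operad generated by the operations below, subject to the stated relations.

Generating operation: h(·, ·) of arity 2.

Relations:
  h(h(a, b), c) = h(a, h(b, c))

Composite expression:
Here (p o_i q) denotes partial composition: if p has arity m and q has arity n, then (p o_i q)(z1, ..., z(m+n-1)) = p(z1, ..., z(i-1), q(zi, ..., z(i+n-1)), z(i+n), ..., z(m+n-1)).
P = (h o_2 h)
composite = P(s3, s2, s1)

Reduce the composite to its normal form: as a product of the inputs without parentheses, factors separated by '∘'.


s3 ∘ s2 ∘ s1

Associativity of h dissolves the nesting; only the s-input order survives.
h(s2, s1) collapses to s2 ∘ s1
h(s3, h(s2, s1)) collapses to s3 ∘ s2 ∘ s1


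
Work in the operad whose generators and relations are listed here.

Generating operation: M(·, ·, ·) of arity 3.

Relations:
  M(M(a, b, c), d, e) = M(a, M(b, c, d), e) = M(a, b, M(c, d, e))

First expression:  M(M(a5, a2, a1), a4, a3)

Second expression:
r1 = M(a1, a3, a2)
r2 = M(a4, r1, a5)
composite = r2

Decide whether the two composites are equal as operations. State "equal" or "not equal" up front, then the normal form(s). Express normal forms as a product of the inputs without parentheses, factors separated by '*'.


not equal: they reduce to a5 * a2 * a1 * a4 * a3 and a4 * a1 * a3 * a2 * a5

The first expression, normalized: a5 * a2 * a1 * a4 * a3
The second expression, normalized: a4 * a1 * a3 * a2 * a5
Distinct normal forms: not equal.


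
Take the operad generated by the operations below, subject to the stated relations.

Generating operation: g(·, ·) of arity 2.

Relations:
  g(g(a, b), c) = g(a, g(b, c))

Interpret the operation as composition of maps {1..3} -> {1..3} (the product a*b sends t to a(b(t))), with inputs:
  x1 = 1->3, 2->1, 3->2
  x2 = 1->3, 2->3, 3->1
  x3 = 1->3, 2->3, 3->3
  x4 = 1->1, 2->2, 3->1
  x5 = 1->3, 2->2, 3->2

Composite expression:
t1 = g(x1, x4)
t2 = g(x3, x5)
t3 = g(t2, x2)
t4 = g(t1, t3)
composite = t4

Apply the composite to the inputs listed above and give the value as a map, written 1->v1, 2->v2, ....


g(x1, x4) = 1->3, 2->1, 3->3
g(x3, x5) = 1->3, 2->3, 3->3
g(g(x3, x5), x2) = 1->3, 2->3, 3->3
g(g(x1, x4), g(g(x3, x5), x2)) = 1->3, 2->3, 3->3

1->3, 2->3, 3->3


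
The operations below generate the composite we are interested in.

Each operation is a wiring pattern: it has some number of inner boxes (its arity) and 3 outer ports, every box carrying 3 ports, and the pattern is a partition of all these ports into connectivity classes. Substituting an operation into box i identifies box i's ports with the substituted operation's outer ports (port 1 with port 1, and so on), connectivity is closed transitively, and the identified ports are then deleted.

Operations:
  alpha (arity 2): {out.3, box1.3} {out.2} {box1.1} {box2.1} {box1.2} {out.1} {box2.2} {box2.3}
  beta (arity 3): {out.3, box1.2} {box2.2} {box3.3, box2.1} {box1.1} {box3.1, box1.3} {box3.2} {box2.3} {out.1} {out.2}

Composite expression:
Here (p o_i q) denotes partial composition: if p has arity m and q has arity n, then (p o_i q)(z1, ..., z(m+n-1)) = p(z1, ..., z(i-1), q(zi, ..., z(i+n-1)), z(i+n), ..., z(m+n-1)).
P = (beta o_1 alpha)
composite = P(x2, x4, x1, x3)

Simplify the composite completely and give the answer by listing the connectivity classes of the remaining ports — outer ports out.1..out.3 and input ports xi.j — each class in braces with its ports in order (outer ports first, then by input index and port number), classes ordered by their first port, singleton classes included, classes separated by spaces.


Treat the ports identified at beta as solder joints: merge, then drop.
stage alpha: inputs (x2, x4), connectivity {out.1} {out.2} {out.3, x2.3} {x2.1} {x2.2} {x4.1} {x4.2} {x4.3}, out.j its boundary
stage beta: inputs (x2, x4, x1, x3), connectivity {out.1} {out.2} {out.3} {x1.1, x3.3} {x1.2} {x1.3} {x2.1} {x2.2} {x2.3, x3.1} {x3.2} {x4.1} {x4.2} {x4.3}, out.j its boundary

{out.1} {out.2} {out.3} {x1.1, x3.3} {x1.2} {x1.3} {x2.1} {x2.2} {x2.3, x3.1} {x3.2} {x4.1} {x4.2} {x4.3}


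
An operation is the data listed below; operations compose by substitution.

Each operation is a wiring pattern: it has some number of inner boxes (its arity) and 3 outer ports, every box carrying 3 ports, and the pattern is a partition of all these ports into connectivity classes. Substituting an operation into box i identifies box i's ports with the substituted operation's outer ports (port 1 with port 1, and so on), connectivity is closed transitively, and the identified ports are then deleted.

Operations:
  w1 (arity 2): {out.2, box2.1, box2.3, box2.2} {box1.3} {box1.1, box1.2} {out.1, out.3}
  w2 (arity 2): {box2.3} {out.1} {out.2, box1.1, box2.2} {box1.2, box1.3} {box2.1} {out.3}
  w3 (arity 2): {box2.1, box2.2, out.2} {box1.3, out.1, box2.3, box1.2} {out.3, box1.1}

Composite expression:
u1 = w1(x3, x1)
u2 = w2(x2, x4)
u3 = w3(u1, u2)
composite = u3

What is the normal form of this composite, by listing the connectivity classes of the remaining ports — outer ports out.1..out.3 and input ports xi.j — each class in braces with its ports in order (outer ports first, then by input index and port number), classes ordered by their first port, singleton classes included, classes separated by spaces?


{out.1, out.3, x1.1, x1.2, x1.3} {out.2, x2.1, x4.2} {x2.2, x2.3} {x3.1, x3.2} {x3.3} {x4.1} {x4.3}


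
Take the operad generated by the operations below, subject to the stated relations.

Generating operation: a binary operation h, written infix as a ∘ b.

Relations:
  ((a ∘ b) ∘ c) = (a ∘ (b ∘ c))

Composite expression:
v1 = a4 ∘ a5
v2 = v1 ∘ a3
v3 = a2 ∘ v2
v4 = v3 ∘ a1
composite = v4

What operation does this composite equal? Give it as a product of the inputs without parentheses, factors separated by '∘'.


a2 ∘ a4 ∘ a5 ∘ a3 ∘ a1


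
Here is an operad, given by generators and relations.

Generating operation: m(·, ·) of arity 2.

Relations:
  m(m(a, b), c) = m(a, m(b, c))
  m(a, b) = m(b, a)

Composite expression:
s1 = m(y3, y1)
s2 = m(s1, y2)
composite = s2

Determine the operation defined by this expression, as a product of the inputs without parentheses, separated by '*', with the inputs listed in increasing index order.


y1 * y2 * y3

Both nesting and order wash out for m; what remains is which y's occur.
m(y3, y1) linearizes to y3 * y1
m(m(y3, y1), y2) linearizes to y3 * y1 * y2
rearranged into index order: y1 * y2 * y3


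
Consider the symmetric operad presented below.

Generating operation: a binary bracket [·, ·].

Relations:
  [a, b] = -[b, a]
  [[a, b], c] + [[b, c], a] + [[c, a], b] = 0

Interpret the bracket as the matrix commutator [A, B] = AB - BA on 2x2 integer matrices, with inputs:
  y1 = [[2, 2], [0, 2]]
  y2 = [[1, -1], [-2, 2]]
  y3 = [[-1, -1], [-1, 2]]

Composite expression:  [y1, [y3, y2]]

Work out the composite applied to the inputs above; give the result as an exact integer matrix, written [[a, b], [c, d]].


[y3, y2] = [[1, 2], [-5, -1]]
[y1, [y3, y2]] = [[-10, -4], [0, 10]]

[[-10, -4], [0, 10]]


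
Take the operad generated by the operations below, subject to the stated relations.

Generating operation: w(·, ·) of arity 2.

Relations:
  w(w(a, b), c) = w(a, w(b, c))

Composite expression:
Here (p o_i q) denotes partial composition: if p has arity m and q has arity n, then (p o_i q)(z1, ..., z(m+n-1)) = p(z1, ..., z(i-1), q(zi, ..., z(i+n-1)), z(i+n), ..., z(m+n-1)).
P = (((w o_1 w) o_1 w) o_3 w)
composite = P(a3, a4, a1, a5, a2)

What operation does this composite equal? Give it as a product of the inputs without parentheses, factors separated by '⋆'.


Associativity of w dissolves the nesting; only the a-input order survives.
w(a3, a4) spells out as a3 ⋆ a4
w(a1, a5) spells out as a1 ⋆ a5
w(w(a3, a4), w(a1, a5)) spells out as a3 ⋆ a4 ⋆ a1 ⋆ a5
w(w(w(a3, a4), w(a1, a5)), a2) spells out as a3 ⋆ a4 ⋆ a1 ⋆ a5 ⋆ a2

a3 ⋆ a4 ⋆ a1 ⋆ a5 ⋆ a2


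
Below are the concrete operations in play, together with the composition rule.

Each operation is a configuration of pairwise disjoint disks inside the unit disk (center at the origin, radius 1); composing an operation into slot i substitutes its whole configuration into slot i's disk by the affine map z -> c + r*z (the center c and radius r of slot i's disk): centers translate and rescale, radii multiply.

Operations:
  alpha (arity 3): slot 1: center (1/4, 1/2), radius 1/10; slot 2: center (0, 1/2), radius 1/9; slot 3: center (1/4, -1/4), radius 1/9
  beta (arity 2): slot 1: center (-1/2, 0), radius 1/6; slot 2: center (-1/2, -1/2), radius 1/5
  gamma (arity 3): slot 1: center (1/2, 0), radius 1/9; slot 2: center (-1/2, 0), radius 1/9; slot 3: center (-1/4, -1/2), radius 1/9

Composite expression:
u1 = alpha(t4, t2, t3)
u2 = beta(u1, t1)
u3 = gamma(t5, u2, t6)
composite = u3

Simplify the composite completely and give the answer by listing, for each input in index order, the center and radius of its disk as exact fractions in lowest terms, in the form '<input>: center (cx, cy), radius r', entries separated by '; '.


Below gamma, radii multiply path by path; the t-disk centers shift.
t5 passes through 1 substitution, ending at center (1/2, 0), radius 1/9
t4 passes through 3 substitutions, ending at center (-119/216, 1/108), radius 1/540
t2 passes through 3 substitutions, ending at center (-5/9, 1/108), radius 1/486
t3 passes through 3 substitutions, ending at center (-119/216, -1/216), radius 1/486
t1 passes through 2 substitutions, ending at center (-5/9, -1/18), radius 1/45
t6 passes through 1 substitution, ending at center (-1/4, -1/2), radius 1/9

t1: center (-5/9, -1/18), radius 1/45; t2: center (-5/9, 1/108), radius 1/486; t3: center (-119/216, -1/216), radius 1/486; t4: center (-119/216, 1/108), radius 1/540; t5: center (1/2, 0), radius 1/9; t6: center (-1/4, -1/2), radius 1/9


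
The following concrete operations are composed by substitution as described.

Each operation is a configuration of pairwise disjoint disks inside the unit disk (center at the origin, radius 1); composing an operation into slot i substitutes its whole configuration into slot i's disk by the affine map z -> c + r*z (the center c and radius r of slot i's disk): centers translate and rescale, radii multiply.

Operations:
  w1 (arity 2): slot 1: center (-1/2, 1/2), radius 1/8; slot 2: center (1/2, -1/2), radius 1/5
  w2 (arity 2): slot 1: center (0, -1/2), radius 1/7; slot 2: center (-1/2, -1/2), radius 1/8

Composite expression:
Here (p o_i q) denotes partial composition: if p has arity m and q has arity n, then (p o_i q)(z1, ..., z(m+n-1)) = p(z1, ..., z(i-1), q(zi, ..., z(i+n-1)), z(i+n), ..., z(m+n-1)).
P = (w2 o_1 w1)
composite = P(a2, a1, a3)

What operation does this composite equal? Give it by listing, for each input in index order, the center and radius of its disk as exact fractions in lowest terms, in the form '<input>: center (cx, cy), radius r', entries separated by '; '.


a1: center (1/14, -4/7), radius 1/35; a2: center (-1/14, -3/7), radius 1/56; a3: center (-1/2, -1/2), radius 1/8


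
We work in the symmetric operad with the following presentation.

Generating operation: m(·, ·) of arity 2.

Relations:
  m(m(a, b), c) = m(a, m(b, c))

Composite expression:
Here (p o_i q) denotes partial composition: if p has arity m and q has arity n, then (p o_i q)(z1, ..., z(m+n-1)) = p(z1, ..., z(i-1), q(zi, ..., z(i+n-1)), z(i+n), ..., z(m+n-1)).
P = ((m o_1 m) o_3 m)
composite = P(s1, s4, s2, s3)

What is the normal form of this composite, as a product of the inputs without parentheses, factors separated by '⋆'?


s1 ⋆ s4 ⋆ s2 ⋆ s3

Under associativity of m, the answer is the s's in reading order.
m(s1, s4) flattens to s1 ⋆ s4
m(s2, s3) flattens to s2 ⋆ s3
m(m(s1, s4), m(s2, s3)) flattens to s1 ⋆ s4 ⋆ s2 ⋆ s3


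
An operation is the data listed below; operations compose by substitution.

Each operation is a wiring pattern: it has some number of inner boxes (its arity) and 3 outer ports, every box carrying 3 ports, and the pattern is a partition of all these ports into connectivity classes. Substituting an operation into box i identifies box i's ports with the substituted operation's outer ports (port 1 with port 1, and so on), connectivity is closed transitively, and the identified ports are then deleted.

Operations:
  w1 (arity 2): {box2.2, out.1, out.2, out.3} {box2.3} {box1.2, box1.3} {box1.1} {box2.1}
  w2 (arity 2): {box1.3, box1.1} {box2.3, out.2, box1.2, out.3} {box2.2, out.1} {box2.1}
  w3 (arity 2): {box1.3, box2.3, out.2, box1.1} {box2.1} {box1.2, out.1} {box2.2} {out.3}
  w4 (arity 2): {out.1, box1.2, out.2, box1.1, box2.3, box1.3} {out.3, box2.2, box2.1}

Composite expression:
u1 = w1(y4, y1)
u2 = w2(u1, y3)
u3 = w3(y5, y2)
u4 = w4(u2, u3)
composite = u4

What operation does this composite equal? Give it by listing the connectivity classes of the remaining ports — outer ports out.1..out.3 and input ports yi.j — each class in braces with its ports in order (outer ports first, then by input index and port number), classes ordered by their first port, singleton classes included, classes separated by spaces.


Two ports join when wires chain via w4-identified ports.
stage w1: inputs (y4, y1), connectivity {out.1, out.2, out.3, y1.2} {y1.1} {y1.3} {y4.1} {y4.2, y4.3}, out.j its boundary
stage w2: inputs (y4, y1, y3), connectivity {out.1, y3.2} {out.2, out.3, y1.2, y3.3} {y1.1} {y1.3} {y3.1} {y4.1} {y4.2, y4.3}, out.j its boundary
stage w3: inputs (y5, y2), connectivity {out.1, y5.2} {out.2, y2.3, y5.1, y5.3} {out.3} {y2.1} {y2.2}, out.j its boundary
stage w4: inputs (y4, y1, y3, y5, y2), connectivity {out.1, out.2, y1.2, y3.2, y3.3} {out.3, y2.3, y5.1, y5.2, y5.3} {y1.1} {y1.3} {y2.1} {y2.2} {y3.1} {y4.1} {y4.2, y4.3}, out.j its boundary

{out.1, out.2, y1.2, y3.2, y3.3} {out.3, y2.3, y5.1, y5.2, y5.3} {y1.1} {y1.3} {y2.1} {y2.2} {y3.1} {y4.1} {y4.2, y4.3}


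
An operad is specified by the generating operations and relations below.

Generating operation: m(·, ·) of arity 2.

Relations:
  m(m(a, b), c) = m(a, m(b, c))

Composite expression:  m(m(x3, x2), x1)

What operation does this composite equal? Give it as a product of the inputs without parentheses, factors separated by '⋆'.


x3 ⋆ x2 ⋆ x1

All parenthesizations of m agree; list the x-inputs left to right.
m(x3, x2) collapses to x3 ⋆ x2
m(m(x3, x2), x1) collapses to x3 ⋆ x2 ⋆ x1


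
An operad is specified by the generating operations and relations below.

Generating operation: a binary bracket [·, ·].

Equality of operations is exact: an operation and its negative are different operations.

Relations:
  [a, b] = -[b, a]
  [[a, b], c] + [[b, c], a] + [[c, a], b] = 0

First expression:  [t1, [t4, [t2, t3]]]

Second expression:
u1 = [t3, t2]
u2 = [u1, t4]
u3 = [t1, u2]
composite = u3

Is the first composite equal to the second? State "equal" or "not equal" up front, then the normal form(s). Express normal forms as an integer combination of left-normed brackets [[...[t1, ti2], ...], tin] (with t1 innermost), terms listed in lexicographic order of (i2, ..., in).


Reducing the first expression gives -[[[t1, t2], t3], t4] + [[[t1, t3], t2], t4] + [[[t1, t4], t2], t3] - [[[t1, t4], t3], t2]
Reducing the second expression gives -[[[t1, t2], t3], t4] + [[[t1, t3], t2], t4] + [[[t1, t4], t2], t3] - [[[t1, t4], t3], t2]
Same normal form: equal.

equal; both compose to -[[[t1, t2], t3], t4] + [[[t1, t3], t2], t4] + [[[t1, t4], t2], t3] - [[[t1, t4], t3], t2]


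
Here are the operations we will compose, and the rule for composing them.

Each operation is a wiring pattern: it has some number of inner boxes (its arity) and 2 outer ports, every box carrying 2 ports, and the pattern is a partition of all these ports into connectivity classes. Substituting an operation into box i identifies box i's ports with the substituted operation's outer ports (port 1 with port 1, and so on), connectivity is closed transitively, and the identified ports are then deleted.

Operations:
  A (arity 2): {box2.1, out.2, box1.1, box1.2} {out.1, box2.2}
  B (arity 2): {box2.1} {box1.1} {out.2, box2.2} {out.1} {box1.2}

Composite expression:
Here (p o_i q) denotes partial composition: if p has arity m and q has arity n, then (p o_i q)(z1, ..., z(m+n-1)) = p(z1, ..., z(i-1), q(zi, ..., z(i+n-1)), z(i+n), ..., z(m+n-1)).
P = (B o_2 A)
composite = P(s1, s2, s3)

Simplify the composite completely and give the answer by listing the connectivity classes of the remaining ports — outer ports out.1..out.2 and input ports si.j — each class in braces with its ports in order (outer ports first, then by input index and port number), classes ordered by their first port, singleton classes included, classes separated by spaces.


After gluing at B, chains via deleted ports link the s-ports.
through A, on inputs (s2, s3): {out.1, s3.2} {out.2, s2.1, s2.2, s3.1} (out.j = stage outer ports)
through B, on inputs (s1, s2, s3): {out.1} {out.2, s2.1, s2.2, s3.1} {s1.1} {s1.2} {s3.2} (out.j = stage outer ports)

{out.1} {out.2, s2.1, s2.2, s3.1} {s1.1} {s1.2} {s3.2}


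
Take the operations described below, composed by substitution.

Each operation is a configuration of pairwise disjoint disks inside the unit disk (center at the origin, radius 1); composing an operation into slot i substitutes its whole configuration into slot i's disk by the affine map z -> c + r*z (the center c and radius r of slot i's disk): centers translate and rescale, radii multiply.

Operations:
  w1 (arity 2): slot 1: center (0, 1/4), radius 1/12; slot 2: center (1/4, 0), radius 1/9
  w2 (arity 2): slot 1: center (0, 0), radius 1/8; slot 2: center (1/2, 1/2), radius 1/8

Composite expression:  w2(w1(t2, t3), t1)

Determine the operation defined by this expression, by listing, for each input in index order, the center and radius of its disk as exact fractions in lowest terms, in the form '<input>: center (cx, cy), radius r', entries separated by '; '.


t1: center (1/2, 1/2), radius 1/8; t2: center (0, 1/32), radius 1/96; t3: center (1/32, 0), radius 1/72

Below w2, radii multiply path by path; the t-disk centers shift.
input t2: composing its 2 substitution steps yields center (0, 1/32), radius 1/96
input t3: composing its 2 substitution steps yields center (1/32, 0), radius 1/72
input t1: composing its 1 substitution step yields center (1/2, 1/2), radius 1/8


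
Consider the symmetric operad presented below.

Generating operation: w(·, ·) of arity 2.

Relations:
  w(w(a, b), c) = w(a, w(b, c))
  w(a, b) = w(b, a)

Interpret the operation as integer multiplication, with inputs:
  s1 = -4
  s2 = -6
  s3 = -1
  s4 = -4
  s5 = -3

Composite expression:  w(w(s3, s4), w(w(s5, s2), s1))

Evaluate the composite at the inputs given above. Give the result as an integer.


-288

w(s3, s4) = 4
w(s5, s2) = 18
w(w(s5, s2), s1) = -72
w(w(s3, s4), w(w(s5, s2), s1)) = -288


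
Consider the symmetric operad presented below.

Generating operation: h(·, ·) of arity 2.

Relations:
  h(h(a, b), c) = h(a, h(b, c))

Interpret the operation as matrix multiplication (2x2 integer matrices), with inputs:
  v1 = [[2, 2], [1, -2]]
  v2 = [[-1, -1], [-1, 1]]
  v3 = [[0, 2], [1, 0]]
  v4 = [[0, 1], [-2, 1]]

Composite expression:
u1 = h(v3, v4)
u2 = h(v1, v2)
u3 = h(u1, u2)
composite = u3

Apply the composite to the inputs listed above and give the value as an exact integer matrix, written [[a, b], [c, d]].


h(v3, v4) = [[-4, 2], [0, 1]]
h(v1, v2) = [[-4, 0], [1, -3]]
h(h(v3, v4), h(v1, v2)) = [[18, -6], [1, -3]]

[[18, -6], [1, -3]]


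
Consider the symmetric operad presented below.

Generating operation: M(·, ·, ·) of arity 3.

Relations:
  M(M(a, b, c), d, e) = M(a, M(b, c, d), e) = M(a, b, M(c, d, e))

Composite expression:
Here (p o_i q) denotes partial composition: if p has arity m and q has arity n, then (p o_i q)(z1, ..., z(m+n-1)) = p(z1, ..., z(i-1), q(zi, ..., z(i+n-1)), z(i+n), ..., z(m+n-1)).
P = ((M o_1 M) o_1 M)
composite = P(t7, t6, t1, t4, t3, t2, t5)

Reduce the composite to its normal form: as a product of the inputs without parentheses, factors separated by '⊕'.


t7 ⊕ t6 ⊕ t1 ⊕ t4 ⊕ t3 ⊕ t2 ⊕ t5

Every regrouping of M is equal, so read the t-inputs in written order.
M(t7, t6, t1) flattens to t7 ⊕ t6 ⊕ t1
M(M(t7, t6, t1), t4, t3) flattens to t7 ⊕ t6 ⊕ t1 ⊕ t4 ⊕ t3
M(M(M(t7, t6, t1), t4, t3), t2, t5) flattens to t7 ⊕ t6 ⊕ t1 ⊕ t4 ⊕ t3 ⊕ t2 ⊕ t5
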